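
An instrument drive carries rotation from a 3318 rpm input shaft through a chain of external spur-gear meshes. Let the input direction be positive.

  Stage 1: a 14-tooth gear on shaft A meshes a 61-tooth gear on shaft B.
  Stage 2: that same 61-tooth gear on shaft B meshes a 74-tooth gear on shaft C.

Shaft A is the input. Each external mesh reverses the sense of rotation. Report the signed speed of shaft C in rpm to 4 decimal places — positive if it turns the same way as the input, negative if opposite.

+627.7297 rpm (same as input, |ω| = 627.7297 rpm)

Stage 1 [14T→61T]: ω = 3318.0000×14/61 = 761.5082 rpm, dir flips to −; running = −761.5082
Stage 2 [61T→74T]: ω = 761.5082×61/74 = 627.7297 rpm, dir flips to +; running = +627.7297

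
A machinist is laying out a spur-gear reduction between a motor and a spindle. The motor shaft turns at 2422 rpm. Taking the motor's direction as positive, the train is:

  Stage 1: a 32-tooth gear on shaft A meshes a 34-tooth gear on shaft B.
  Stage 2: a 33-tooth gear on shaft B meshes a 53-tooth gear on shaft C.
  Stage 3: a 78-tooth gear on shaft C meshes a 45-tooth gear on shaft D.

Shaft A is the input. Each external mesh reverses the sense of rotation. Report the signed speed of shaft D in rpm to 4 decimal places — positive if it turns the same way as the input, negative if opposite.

-2460.1714 rpm (opposite to input, |ω| = 2460.1714 rpm)

Stage 1 [32T→34T]: ω = 2422.0000×32/34 = 2279.5294 rpm, dir flips to −; running = −2279.5294
Stage 2 [33T→53T]: ω = 2279.5294×33/53 = 1419.3296 rpm, dir flips to +; running = +1419.3296
Stage 3 [78T→45T]: ω = 1419.3296×78/45 = 2460.1714 rpm, dir flips to −; running = −2460.1714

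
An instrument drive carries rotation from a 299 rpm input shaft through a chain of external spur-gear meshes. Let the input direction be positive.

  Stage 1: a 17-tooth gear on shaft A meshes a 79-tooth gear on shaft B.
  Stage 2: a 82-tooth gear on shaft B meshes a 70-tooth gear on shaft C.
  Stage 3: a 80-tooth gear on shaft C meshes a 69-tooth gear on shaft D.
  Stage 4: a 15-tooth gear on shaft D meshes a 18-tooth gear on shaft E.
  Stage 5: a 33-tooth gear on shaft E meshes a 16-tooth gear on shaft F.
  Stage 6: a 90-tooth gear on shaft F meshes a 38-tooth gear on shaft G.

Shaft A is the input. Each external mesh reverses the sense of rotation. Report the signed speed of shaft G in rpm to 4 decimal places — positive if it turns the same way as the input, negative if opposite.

Stage 1 [17T→79T]: ω = 299.0000×17/79 = 64.3418 rpm, dir flips to −; running = −64.3418
Stage 2 [82T→70T]: ω = 64.3418×82/70 = 75.3718 rpm, dir flips to +; running = +75.3718
Stage 3 [80T→69T]: ω = 75.3718×80/69 = 87.3876 rpm, dir flips to −; running = −87.3876
Stage 4 [15T→18T]: ω = 87.3876×15/18 = 72.8230 rpm, dir flips to +; running = +72.8230
Stage 5 [33T→16T]: ω = 72.8230×33/16 = 150.1974 rpm, dir flips to −; running = −150.1974
Stage 6 [90T→38T]: ω = 150.1974×90/38 = 355.7307 rpm, dir flips to +; running = +355.7307

+355.7307 rpm (same as input, |ω| = 355.7307 rpm)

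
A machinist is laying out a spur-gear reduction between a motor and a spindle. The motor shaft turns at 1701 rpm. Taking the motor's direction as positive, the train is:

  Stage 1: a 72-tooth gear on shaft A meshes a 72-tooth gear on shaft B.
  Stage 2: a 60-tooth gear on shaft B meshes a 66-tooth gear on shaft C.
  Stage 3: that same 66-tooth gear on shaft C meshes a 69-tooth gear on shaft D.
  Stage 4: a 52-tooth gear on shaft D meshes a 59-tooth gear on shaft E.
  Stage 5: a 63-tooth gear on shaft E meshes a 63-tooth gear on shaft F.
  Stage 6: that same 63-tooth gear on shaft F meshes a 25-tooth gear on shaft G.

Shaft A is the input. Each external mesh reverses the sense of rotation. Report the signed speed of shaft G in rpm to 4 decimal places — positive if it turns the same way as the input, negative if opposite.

+3285.1738 rpm (same as input, |ω| = 3285.1738 rpm)

Stage 1 [72T→72T]: ω = 1701.0000×72/72 = 1701.0000 rpm, dir flips to −; running = −1701.0000
Stage 2 [60T→66T]: ω = 1701.0000×60/66 = 1546.3636 rpm, dir flips to +; running = +1546.3636
Stage 3 [66T→69T]: ω = 1546.3636×66/69 = 1479.1304 rpm, dir flips to −; running = −1479.1304
Stage 4 [52T→59T]: ω = 1479.1304×52/59 = 1303.6404 rpm, dir flips to +; running = +1303.6404
Stage 5 [63T→63T]: ω = 1303.6404×63/63 = 1303.6404 rpm, dir flips to −; running = −1303.6404
Stage 6 [63T→25T]: ω = 1303.6404×63/25 = 3285.1738 rpm, dir flips to +; running = +3285.1738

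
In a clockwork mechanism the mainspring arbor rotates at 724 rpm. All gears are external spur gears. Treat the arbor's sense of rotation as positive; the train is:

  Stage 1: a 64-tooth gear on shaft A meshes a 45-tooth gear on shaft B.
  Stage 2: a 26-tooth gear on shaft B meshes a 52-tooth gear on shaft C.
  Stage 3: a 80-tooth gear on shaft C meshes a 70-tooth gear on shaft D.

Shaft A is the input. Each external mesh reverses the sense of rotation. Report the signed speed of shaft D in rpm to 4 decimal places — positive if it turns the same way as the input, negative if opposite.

-588.3937 rpm (opposite to input, |ω| = 588.3937 rpm)

Stage 1 [64T→45T]: ω = 724.0000×64/45 = 1029.6889 rpm, dir flips to −; running = −1029.6889
Stage 2 [26T→52T]: ω = 1029.6889×26/52 = 514.8444 rpm, dir flips to +; running = +514.8444
Stage 3 [80T→70T]: ω = 514.8444×80/70 = 588.3937 rpm, dir flips to −; running = −588.3937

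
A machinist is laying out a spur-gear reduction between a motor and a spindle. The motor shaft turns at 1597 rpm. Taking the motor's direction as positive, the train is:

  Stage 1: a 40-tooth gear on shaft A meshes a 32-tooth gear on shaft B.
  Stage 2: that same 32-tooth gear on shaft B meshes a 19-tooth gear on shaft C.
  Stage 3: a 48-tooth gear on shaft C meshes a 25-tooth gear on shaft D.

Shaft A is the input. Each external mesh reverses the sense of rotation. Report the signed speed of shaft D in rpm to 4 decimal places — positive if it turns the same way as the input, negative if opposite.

Stage 1 [40T→32T]: ω = 1597.0000×40/32 = 1996.2500 rpm, dir flips to −; running = −1996.2500
Stage 2 [32T→19T]: ω = 1996.2500×32/19 = 3362.1053 rpm, dir flips to +; running = +3362.1053
Stage 3 [48T→25T]: ω = 3362.1053×48/25 = 6455.2421 rpm, dir flips to −; running = −6455.2421

-6455.2421 rpm (opposite to input, |ω| = 6455.2421 rpm)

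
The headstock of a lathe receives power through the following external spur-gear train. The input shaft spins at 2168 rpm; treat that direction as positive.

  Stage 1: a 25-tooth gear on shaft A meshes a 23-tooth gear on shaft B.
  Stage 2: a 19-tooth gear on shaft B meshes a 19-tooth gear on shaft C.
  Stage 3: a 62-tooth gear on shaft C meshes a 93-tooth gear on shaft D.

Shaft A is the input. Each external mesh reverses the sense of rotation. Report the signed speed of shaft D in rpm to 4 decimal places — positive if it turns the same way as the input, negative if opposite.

Stage 1 [25T→23T]: ω = 2168.0000×25/23 = 2356.5217 rpm, dir flips to −; running = −2356.5217
Stage 2 [19T→19T]: ω = 2356.5217×19/19 = 2356.5217 rpm, dir flips to +; running = +2356.5217
Stage 3 [62T→93T]: ω = 2356.5217×62/93 = 1571.0145 rpm, dir flips to −; running = −1571.0145

-1571.0145 rpm (opposite to input, |ω| = 1571.0145 rpm)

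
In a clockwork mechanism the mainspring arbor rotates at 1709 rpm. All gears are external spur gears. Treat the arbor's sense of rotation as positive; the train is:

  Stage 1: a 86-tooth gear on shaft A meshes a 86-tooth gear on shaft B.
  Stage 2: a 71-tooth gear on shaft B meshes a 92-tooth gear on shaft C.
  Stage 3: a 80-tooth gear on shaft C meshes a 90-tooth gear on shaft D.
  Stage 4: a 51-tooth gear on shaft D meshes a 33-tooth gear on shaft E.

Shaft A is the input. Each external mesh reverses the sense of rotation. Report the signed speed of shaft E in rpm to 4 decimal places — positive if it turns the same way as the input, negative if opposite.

+1811.8252 rpm (same as input, |ω| = 1811.8252 rpm)

Stage 1 [86T→86T]: ω = 1709.0000×86/86 = 1709.0000 rpm, dir flips to −; running = −1709.0000
Stage 2 [71T→92T]: ω = 1709.0000×71/92 = 1318.9022 rpm, dir flips to +; running = +1318.9022
Stage 3 [80T→90T]: ω = 1318.9022×80/90 = 1172.3575 rpm, dir flips to −; running = −1172.3575
Stage 4 [51T→33T]: ω = 1172.3575×51/33 = 1811.8252 rpm, dir flips to +; running = +1811.8252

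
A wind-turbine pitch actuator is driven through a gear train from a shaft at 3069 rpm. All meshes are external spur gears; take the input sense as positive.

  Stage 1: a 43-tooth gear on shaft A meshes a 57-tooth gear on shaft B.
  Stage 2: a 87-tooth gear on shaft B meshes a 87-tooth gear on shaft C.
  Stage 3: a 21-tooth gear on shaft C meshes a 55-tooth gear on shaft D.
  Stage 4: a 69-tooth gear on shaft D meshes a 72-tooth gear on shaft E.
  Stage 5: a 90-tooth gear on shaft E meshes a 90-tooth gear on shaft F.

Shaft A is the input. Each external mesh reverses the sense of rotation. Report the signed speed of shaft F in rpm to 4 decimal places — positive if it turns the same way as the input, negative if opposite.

Stage 1 [43T→57T]: ω = 3069.0000×43/57 = 2315.2105 rpm, dir flips to −; running = −2315.2105
Stage 2 [87T→87T]: ω = 2315.2105×87/87 = 2315.2105 rpm, dir flips to +; running = +2315.2105
Stage 3 [21T→55T]: ω = 2315.2105×21/55 = 883.9895 rpm, dir flips to −; running = −883.9895
Stage 4 [69T→72T]: ω = 883.9895×69/72 = 847.1566 rpm, dir flips to +; running = +847.1566
Stage 5 [90T→90T]: ω = 847.1566×90/90 = 847.1566 rpm, dir flips to −; running = −847.1566

-847.1566 rpm (opposite to input, |ω| = 847.1566 rpm)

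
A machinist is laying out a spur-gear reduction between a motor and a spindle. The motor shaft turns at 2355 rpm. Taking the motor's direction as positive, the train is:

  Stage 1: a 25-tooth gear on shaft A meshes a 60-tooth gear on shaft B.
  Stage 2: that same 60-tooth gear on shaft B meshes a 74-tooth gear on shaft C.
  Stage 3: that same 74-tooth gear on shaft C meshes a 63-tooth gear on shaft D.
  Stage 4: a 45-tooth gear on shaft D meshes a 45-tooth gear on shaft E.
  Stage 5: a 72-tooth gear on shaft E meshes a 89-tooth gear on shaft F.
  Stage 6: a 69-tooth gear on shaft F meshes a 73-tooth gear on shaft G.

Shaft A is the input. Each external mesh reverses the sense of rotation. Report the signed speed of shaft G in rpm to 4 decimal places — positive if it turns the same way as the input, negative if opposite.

Stage 1 [25T→60T]: ω = 2355.0000×25/60 = 981.2500 rpm, dir flips to −; running = −981.2500
Stage 2 [60T→74T]: ω = 981.2500×60/74 = 795.6081 rpm, dir flips to +; running = +795.6081
Stage 3 [74T→63T]: ω = 795.6081×74/63 = 934.5238 rpm, dir flips to −; running = −934.5238
Stage 4 [45T→45T]: ω = 934.5238×45/45 = 934.5238 rpm, dir flips to +; running = +934.5238
Stage 5 [72T→89T]: ω = 934.5238×72/89 = 756.0193 rpm, dir flips to −; running = −756.0193
Stage 6 [69T→73T]: ω = 756.0193×69/73 = 714.5935 rpm, dir flips to +; running = +714.5935

+714.5935 rpm (same as input, |ω| = 714.5935 rpm)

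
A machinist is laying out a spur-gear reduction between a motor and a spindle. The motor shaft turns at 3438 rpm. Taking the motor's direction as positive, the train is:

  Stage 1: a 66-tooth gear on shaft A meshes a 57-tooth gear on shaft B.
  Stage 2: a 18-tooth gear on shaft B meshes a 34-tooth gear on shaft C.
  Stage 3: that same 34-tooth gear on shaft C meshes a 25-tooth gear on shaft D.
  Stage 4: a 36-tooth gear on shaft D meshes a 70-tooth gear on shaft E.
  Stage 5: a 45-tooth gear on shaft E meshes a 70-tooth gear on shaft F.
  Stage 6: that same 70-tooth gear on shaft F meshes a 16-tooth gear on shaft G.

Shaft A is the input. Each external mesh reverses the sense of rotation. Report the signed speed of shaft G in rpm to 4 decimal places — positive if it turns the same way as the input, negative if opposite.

Stage 1 [66T→57T]: ω = 3438.0000×66/57 = 3980.8421 rpm, dir flips to −; running = −3980.8421
Stage 2 [18T→34T]: ω = 3980.8421×18/34 = 2107.5046 rpm, dir flips to +; running = +2107.5046
Stage 3 [34T→25T]: ω = 2107.5046×34/25 = 2866.2063 rpm, dir flips to −; running = −2866.2063
Stage 4 [36T→70T]: ω = 2866.2063×36/70 = 1474.0490 rpm, dir flips to +; running = +1474.0490
Stage 5 [45T→70T]: ω = 1474.0490×45/70 = 947.6029 rpm, dir flips to −; running = −947.6029
Stage 6 [70T→16T]: ω = 947.6029×70/16 = 4145.7627 rpm, dir flips to +; running = +4145.7627

+4145.7627 rpm (same as input, |ω| = 4145.7627 rpm)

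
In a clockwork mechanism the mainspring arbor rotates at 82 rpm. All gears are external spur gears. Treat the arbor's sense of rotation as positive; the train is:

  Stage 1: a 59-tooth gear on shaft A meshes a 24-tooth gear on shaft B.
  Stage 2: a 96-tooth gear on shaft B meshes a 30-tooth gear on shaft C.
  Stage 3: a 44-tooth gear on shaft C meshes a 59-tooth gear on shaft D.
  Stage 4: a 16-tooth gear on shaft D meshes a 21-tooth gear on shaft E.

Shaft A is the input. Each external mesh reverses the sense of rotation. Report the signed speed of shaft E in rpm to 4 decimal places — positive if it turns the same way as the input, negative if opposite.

+366.5270 rpm (same as input, |ω| = 366.5270 rpm)

Stage 1 [59T→24T]: ω = 82.0000×59/24 = 201.5833 rpm, dir flips to −; running = −201.5833
Stage 2 [96T→30T]: ω = 201.5833×96/30 = 645.0667 rpm, dir flips to +; running = +645.0667
Stage 3 [44T→59T]: ω = 645.0667×44/59 = 481.0667 rpm, dir flips to −; running = −481.0667
Stage 4 [16T→21T]: ω = 481.0667×16/21 = 366.5270 rpm, dir flips to +; running = +366.5270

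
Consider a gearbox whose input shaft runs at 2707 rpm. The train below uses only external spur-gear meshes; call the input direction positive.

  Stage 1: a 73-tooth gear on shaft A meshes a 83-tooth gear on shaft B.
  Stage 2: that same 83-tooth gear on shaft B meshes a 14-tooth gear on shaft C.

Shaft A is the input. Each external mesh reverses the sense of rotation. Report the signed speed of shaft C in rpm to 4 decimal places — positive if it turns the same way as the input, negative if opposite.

Stage 1 [73T→83T]: ω = 2707.0000×73/83 = 2380.8554 rpm, dir flips to −; running = −2380.8554
Stage 2 [83T→14T]: ω = 2380.8554×83/14 = 14115.0714 rpm, dir flips to +; running = +14115.0714

+14115.0714 rpm (same as input, |ω| = 14115.0714 rpm)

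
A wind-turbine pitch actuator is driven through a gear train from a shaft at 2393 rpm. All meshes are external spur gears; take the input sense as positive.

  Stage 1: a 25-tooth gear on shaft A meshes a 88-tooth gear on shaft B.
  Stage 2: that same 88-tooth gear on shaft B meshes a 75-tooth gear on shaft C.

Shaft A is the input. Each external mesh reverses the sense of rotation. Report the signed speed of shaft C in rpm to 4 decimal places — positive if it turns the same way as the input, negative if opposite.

Stage 1 [25T→88T]: ω = 2393.0000×25/88 = 679.8295 rpm, dir flips to −; running = −679.8295
Stage 2 [88T→75T]: ω = 679.8295×88/75 = 797.6667 rpm, dir flips to +; running = +797.6667

+797.6667 rpm (same as input, |ω| = 797.6667 rpm)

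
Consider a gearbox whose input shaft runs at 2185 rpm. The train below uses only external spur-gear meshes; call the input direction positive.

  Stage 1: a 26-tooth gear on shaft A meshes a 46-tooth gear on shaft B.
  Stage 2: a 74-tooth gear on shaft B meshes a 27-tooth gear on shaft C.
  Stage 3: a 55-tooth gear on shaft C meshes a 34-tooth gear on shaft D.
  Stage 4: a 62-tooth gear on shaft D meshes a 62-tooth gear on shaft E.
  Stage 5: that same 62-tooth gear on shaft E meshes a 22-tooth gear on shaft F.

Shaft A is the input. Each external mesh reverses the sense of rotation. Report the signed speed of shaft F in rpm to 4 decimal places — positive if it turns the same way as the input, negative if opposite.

-15430.7734 rpm (opposite to input, |ω| = 15430.7734 rpm)

Stage 1 [26T→46T]: ω = 2185.0000×26/46 = 1235.0000 rpm, dir flips to −; running = −1235.0000
Stage 2 [74T→27T]: ω = 1235.0000×74/27 = 3384.8148 rpm, dir flips to +; running = +3384.8148
Stage 3 [55T→34T]: ω = 3384.8148×55/34 = 5475.4357 rpm, dir flips to −; running = −5475.4357
Stage 4 [62T→62T]: ω = 5475.4357×62/62 = 5475.4357 rpm, dir flips to +; running = +5475.4357
Stage 5 [62T→22T]: ω = 5475.4357×62/22 = 15430.7734 rpm, dir flips to −; running = −15430.7734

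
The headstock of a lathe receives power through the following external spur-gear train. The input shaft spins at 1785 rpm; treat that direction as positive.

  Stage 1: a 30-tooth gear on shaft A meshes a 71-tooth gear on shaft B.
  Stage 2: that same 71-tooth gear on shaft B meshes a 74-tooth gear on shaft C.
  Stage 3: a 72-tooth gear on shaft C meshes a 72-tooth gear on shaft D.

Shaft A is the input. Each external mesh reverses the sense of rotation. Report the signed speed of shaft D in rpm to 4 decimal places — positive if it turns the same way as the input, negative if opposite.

Stage 1 [30T→71T]: ω = 1785.0000×30/71 = 754.2254 rpm, dir flips to −; running = −754.2254
Stage 2 [71T→74T]: ω = 754.2254×71/74 = 723.6486 rpm, dir flips to +; running = +723.6486
Stage 3 [72T→72T]: ω = 723.6486×72/72 = 723.6486 rpm, dir flips to −; running = −723.6486

-723.6486 rpm (opposite to input, |ω| = 723.6486 rpm)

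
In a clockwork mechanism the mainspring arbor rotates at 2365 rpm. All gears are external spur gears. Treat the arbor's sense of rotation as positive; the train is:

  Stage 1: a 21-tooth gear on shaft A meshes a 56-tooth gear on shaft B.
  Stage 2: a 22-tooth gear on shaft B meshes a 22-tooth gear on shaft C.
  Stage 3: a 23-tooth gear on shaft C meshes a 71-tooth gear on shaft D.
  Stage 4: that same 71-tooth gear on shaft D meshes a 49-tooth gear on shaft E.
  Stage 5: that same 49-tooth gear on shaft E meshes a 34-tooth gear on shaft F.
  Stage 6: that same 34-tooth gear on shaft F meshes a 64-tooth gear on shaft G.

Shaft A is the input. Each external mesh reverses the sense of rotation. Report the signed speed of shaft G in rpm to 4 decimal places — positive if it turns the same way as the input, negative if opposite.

+318.7207 rpm (same as input, |ω| = 318.7207 rpm)

Stage 1 [21T→56T]: ω = 2365.0000×21/56 = 886.8750 rpm, dir flips to −; running = −886.8750
Stage 2 [22T→22T]: ω = 886.8750×22/22 = 886.8750 rpm, dir flips to +; running = +886.8750
Stage 3 [23T→71T]: ω = 886.8750×23/71 = 287.2975 rpm, dir flips to −; running = −287.2975
Stage 4 [71T→49T]: ω = 287.2975×71/49 = 416.2883 rpm, dir flips to +; running = +416.2883
Stage 5 [49T→34T]: ω = 416.2883×49/34 = 599.9449 rpm, dir flips to −; running = −599.9449
Stage 6 [34T→64T]: ω = 599.9449×34/64 = 318.7207 rpm, dir flips to +; running = +318.7207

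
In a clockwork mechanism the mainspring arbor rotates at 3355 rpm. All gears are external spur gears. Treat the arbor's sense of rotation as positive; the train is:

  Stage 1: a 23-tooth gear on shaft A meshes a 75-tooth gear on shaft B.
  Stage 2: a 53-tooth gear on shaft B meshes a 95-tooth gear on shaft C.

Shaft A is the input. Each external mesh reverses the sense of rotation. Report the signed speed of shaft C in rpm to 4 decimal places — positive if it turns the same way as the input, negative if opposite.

+573.9993 rpm (same as input, |ω| = 573.9993 rpm)

Stage 1 [23T→75T]: ω = 3355.0000×23/75 = 1028.8667 rpm, dir flips to −; running = −1028.8667
Stage 2 [53T→95T]: ω = 1028.8667×53/95 = 573.9993 rpm, dir flips to +; running = +573.9993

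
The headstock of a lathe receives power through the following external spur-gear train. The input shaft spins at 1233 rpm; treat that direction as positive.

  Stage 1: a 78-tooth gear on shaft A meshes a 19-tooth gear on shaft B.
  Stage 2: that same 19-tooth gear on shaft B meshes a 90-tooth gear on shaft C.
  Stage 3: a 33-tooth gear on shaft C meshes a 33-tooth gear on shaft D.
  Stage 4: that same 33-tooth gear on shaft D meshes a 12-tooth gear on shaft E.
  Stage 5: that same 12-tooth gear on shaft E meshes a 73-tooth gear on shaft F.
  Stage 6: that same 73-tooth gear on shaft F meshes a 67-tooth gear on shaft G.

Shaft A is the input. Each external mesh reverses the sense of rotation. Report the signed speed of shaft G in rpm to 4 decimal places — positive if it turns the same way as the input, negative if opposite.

+526.3254 rpm (same as input, |ω| = 526.3254 rpm)

Stage 1 [78T→19T]: ω = 1233.0000×78/19 = 5061.7895 rpm, dir flips to −; running = −5061.7895
Stage 2 [19T→90T]: ω = 5061.7895×19/90 = 1068.6000 rpm, dir flips to +; running = +1068.6000
Stage 3 [33T→33T]: ω = 1068.6000×33/33 = 1068.6000 rpm, dir flips to −; running = −1068.6000
Stage 4 [33T→12T]: ω = 1068.6000×33/12 = 2938.6500 rpm, dir flips to +; running = +2938.6500
Stage 5 [12T→73T]: ω = 2938.6500×12/73 = 483.0658 rpm, dir flips to −; running = −483.0658
Stage 6 [73T→67T]: ω = 483.0658×73/67 = 526.3254 rpm, dir flips to +; running = +526.3254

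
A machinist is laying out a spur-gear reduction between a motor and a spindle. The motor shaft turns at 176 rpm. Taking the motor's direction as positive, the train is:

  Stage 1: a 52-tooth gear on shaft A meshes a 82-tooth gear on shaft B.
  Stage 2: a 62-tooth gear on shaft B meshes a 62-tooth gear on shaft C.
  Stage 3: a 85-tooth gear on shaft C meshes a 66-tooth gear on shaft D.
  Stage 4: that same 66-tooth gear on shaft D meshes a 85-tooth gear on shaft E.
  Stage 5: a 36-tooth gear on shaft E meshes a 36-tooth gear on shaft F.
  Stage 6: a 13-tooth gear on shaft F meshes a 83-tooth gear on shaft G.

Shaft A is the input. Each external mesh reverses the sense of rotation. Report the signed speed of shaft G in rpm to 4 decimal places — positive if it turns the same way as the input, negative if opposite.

Stage 1 [52T→82T]: ω = 176.0000×52/82 = 111.6098 rpm, dir flips to −; running = −111.6098
Stage 2 [62T→62T]: ω = 111.6098×62/62 = 111.6098 rpm, dir flips to +; running = +111.6098
Stage 3 [85T→66T]: ω = 111.6098×85/66 = 143.7398 rpm, dir flips to −; running = −143.7398
Stage 4 [66T→85T]: ω = 143.7398×66/85 = 111.6098 rpm, dir flips to +; running = +111.6098
Stage 5 [36T→36T]: ω = 111.6098×36/36 = 111.6098 rpm, dir flips to −; running = −111.6098
Stage 6 [13T→83T]: ω = 111.6098×13/83 = 17.4810 rpm, dir flips to +; running = +17.4810

+17.4810 rpm (same as input, |ω| = 17.4810 rpm)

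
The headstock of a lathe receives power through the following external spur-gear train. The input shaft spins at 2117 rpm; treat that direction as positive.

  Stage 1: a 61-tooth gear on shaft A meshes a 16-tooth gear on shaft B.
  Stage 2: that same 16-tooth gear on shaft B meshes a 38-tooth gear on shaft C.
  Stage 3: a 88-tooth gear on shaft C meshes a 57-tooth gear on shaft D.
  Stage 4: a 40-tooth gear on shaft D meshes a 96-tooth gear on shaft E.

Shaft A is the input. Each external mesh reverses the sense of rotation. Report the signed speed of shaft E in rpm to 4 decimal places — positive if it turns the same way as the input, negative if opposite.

Stage 1 [61T→16T]: ω = 2117.0000×61/16 = 8071.0625 rpm, dir flips to −; running = −8071.0625
Stage 2 [16T→38T]: ω = 8071.0625×16/38 = 3398.3421 rpm, dir flips to +; running = +3398.3421
Stage 3 [88T→57T]: ω = 3398.3421×88/57 = 5246.5633 rpm, dir flips to −; running = −5246.5633
Stage 4 [40T→96T]: ω = 5246.5633×40/96 = 2186.0680 rpm, dir flips to +; running = +2186.0680

+2186.0680 rpm (same as input, |ω| = 2186.0680 rpm)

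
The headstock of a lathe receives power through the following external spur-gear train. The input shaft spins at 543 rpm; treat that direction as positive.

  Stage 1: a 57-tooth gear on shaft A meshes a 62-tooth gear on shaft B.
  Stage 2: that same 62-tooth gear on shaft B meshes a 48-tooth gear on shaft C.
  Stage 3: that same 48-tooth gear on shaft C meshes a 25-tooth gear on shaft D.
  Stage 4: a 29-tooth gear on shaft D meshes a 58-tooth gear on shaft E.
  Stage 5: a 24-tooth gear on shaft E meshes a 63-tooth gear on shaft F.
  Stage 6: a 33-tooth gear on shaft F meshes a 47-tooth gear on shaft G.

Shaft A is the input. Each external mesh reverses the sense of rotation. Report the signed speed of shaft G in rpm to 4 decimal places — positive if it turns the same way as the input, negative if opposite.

+165.5737 rpm (same as input, |ω| = 165.5737 rpm)

Stage 1 [57T→62T]: ω = 543.0000×57/62 = 499.2097 rpm, dir flips to −; running = −499.2097
Stage 2 [62T→48T]: ω = 499.2097×62/48 = 644.8125 rpm, dir flips to +; running = +644.8125
Stage 3 [48T→25T]: ω = 644.8125×48/25 = 1238.0400 rpm, dir flips to −; running = −1238.0400
Stage 4 [29T→58T]: ω = 1238.0400×29/58 = 619.0200 rpm, dir flips to +; running = +619.0200
Stage 5 [24T→63T]: ω = 619.0200×24/63 = 235.8171 rpm, dir flips to −; running = −235.8171
Stage 6 [33T→47T]: ω = 235.8171×33/47 = 165.5737 rpm, dir flips to +; running = +165.5737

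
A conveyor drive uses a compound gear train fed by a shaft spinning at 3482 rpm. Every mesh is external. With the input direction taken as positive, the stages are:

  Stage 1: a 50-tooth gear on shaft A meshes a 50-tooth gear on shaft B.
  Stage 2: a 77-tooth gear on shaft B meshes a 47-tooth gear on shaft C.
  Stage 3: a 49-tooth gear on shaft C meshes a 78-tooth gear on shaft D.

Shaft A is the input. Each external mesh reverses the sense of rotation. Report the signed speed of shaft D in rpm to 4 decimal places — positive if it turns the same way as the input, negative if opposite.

Stage 1 [50T→50T]: ω = 3482.0000×50/50 = 3482.0000 rpm, dir flips to −; running = −3482.0000
Stage 2 [77T→47T]: ω = 3482.0000×77/47 = 5704.5532 rpm, dir flips to +; running = +5704.5532
Stage 3 [49T→78T]: ω = 5704.5532×49/78 = 3583.6296 rpm, dir flips to −; running = −3583.6296

-3583.6296 rpm (opposite to input, |ω| = 3583.6296 rpm)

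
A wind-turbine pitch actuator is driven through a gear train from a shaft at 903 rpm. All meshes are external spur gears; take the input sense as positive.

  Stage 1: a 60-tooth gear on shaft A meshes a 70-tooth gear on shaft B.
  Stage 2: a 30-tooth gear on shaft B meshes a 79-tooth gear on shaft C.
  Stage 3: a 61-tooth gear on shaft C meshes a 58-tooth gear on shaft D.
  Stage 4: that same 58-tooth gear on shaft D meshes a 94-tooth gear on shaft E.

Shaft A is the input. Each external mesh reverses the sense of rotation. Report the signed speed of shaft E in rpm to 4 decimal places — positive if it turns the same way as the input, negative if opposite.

Stage 1 [60T→70T]: ω = 903.0000×60/70 = 774.0000 rpm, dir flips to −; running = −774.0000
Stage 2 [30T→79T]: ω = 774.0000×30/79 = 293.9241 rpm, dir flips to +; running = +293.9241
Stage 3 [61T→58T]: ω = 293.9241×61/58 = 309.1270 rpm, dir flips to −; running = −309.1270
Stage 4 [58T→94T]: ω = 309.1270×58/94 = 190.7379 rpm, dir flips to +; running = +190.7379

+190.7379 rpm (same as input, |ω| = 190.7379 rpm)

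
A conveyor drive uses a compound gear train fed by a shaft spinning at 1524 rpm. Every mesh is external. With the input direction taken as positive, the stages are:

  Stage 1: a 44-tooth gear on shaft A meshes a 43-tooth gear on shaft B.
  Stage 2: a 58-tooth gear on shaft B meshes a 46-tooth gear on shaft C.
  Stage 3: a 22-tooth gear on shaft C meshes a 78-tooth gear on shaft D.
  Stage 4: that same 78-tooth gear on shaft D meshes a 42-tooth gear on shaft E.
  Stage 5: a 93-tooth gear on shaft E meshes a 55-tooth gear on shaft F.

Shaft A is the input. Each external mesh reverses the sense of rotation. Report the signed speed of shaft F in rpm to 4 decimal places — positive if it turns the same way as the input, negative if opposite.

-1741.5382 rpm (opposite to input, |ω| = 1741.5382 rpm)

Stage 1 [44T→43T]: ω = 1524.0000×44/43 = 1559.4419 rpm, dir flips to −; running = −1559.4419
Stage 2 [58T→46T]: ω = 1559.4419×58/46 = 1966.2528 rpm, dir flips to +; running = +1966.2528
Stage 3 [22T→78T]: ω = 1966.2528×22/78 = 554.5841 rpm, dir flips to −; running = −554.5841
Stage 4 [78T→42T]: ω = 554.5841×78/42 = 1029.9419 rpm, dir flips to +; running = +1029.9419
Stage 5 [93T→55T]: ω = 1029.9419×93/55 = 1741.5382 rpm, dir flips to −; running = −1741.5382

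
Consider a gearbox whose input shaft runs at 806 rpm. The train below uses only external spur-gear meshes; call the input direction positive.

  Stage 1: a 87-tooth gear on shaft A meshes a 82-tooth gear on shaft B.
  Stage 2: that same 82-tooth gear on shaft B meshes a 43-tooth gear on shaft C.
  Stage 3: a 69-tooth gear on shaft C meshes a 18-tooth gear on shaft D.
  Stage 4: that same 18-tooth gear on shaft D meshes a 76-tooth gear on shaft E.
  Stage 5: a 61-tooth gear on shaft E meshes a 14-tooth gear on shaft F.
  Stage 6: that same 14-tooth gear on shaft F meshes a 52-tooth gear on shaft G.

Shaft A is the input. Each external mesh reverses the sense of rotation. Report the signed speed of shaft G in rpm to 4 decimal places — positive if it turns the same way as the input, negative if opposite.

Stage 1 [87T→82T]: ω = 806.0000×87/82 = 855.1463 rpm, dir flips to −; running = −855.1463
Stage 2 [82T→43T]: ω = 855.1463×82/43 = 1630.7442 rpm, dir flips to +; running = +1630.7442
Stage 3 [69T→18T]: ω = 1630.7442×69/18 = 6251.1860 rpm, dir flips to −; running = −6251.1860
Stage 4 [18T→76T]: ω = 6251.1860×18/76 = 1480.5441 rpm, dir flips to +; running = +1480.5441
Stage 5 [61T→14T]: ω = 1480.5441×61/14 = 6450.9420 rpm, dir flips to −; running = −6450.9420
Stage 6 [14T→52T]: ω = 6450.9420×14/52 = 1736.7921 rpm, dir flips to +; running = +1736.7921

+1736.7921 rpm (same as input, |ω| = 1736.7921 rpm)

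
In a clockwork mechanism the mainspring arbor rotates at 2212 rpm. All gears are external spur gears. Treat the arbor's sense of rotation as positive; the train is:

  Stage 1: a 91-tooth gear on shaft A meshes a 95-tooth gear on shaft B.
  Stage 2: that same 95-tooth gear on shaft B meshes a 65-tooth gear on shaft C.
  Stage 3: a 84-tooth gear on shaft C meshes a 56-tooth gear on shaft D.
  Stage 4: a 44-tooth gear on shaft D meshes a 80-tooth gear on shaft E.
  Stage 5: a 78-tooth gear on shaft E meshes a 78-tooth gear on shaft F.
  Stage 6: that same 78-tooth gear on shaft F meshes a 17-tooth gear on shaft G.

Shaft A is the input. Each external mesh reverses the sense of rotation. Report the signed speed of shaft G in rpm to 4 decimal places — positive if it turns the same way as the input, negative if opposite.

+11722.2988 rpm (same as input, |ω| = 11722.2988 rpm)

Stage 1 [91T→95T]: ω = 2212.0000×91/95 = 2118.8632 rpm, dir flips to −; running = −2118.8632
Stage 2 [95T→65T]: ω = 2118.8632×95/65 = 3096.8000 rpm, dir flips to +; running = +3096.8000
Stage 3 [84T→56T]: ω = 3096.8000×84/56 = 4645.2000 rpm, dir flips to −; running = −4645.2000
Stage 4 [44T→80T]: ω = 4645.2000×44/80 = 2554.8600 rpm, dir flips to +; running = +2554.8600
Stage 5 [78T→78T]: ω = 2554.8600×78/78 = 2554.8600 rpm, dir flips to −; running = −2554.8600
Stage 6 [78T→17T]: ω = 2554.8600×78/17 = 11722.2988 rpm, dir flips to +; running = +11722.2988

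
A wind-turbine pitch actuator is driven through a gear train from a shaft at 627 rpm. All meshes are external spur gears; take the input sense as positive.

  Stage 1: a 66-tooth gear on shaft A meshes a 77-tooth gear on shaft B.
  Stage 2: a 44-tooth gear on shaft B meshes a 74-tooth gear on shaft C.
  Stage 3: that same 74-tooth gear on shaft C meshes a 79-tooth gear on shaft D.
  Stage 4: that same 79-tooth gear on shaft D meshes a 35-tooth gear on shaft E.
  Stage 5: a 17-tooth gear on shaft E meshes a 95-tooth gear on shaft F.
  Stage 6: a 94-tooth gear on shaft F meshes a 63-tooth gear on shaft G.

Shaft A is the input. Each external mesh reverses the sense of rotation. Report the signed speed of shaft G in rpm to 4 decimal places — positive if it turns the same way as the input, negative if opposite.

Stage 1 [66T→77T]: ω = 627.0000×66/77 = 537.4286 rpm, dir flips to −; running = −537.4286
Stage 2 [44T→74T]: ω = 537.4286×44/74 = 319.5521 rpm, dir flips to +; running = +319.5521
Stage 3 [74T→79T]: ω = 319.5521×74/79 = 299.3273 rpm, dir flips to −; running = −299.3273
Stage 4 [79T→35T]: ω = 299.3273×79/35 = 675.6245 rpm, dir flips to +; running = +675.6245
Stage 5 [17T→95T]: ω = 675.6245×17/95 = 120.9012 rpm, dir flips to −; running = −120.9012
Stage 6 [94T→63T]: ω = 120.9012×94/63 = 180.3923 rpm, dir flips to +; running = +180.3923

+180.3923 rpm (same as input, |ω| = 180.3923 rpm)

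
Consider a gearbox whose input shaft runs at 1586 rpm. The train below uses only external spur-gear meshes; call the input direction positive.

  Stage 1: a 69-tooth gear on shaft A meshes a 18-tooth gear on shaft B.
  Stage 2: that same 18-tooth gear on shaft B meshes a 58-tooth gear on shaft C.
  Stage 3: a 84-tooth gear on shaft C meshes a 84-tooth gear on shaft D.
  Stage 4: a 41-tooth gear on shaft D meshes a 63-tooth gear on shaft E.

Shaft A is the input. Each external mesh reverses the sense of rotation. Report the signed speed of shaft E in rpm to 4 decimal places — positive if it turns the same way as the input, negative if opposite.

Stage 1 [69T→18T]: ω = 1586.0000×69/18 = 6079.6667 rpm, dir flips to −; running = −6079.6667
Stage 2 [18T→58T]: ω = 6079.6667×18/58 = 1886.7931 rpm, dir flips to +; running = +1886.7931
Stage 3 [84T→84T]: ω = 1886.7931×84/84 = 1886.7931 rpm, dir flips to −; running = −1886.7931
Stage 4 [41T→63T]: ω = 1886.7931×41/63 = 1227.9130 rpm, dir flips to +; running = +1227.9130

+1227.9130 rpm (same as input, |ω| = 1227.9130 rpm)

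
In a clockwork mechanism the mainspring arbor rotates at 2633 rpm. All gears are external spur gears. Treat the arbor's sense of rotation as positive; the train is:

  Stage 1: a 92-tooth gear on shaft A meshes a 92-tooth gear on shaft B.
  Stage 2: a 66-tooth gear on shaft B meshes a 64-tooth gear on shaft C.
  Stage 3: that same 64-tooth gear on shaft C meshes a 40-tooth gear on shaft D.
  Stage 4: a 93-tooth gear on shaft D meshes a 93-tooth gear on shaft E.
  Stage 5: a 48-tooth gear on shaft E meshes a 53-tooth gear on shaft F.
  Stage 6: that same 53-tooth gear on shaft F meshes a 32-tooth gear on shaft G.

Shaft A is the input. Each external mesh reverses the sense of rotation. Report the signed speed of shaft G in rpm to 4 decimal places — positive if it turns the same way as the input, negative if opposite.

+6516.6750 rpm (same as input, |ω| = 6516.6750 rpm)

Stage 1 [92T→92T]: ω = 2633.0000×92/92 = 2633.0000 rpm, dir flips to −; running = −2633.0000
Stage 2 [66T→64T]: ω = 2633.0000×66/64 = 2715.2812 rpm, dir flips to +; running = +2715.2812
Stage 3 [64T→40T]: ω = 2715.2812×64/40 = 4344.4500 rpm, dir flips to −; running = −4344.4500
Stage 4 [93T→93T]: ω = 4344.4500×93/93 = 4344.4500 rpm, dir flips to +; running = +4344.4500
Stage 5 [48T→53T]: ω = 4344.4500×48/53 = 3934.5962 rpm, dir flips to −; running = −3934.5962
Stage 6 [53T→32T]: ω = 3934.5962×53/32 = 6516.6750 rpm, dir flips to +; running = +6516.6750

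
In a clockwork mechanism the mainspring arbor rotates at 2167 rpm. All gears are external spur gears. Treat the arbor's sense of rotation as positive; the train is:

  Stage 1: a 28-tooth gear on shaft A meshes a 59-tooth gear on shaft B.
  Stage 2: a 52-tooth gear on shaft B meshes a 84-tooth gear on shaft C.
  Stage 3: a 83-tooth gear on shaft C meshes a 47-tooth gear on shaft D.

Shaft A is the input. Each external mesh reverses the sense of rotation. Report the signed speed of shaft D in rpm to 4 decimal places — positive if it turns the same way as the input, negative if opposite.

Stage 1 [28T→59T]: ω = 2167.0000×28/59 = 1028.4068 rpm, dir flips to −; running = −1028.4068
Stage 2 [52T→84T]: ω = 1028.4068×52/84 = 636.6328 rpm, dir flips to +; running = +636.6328
Stage 3 [83T→47T]: ω = 636.6328×83/47 = 1124.2664 rpm, dir flips to −; running = −1124.2664

-1124.2664 rpm (opposite to input, |ω| = 1124.2664 rpm)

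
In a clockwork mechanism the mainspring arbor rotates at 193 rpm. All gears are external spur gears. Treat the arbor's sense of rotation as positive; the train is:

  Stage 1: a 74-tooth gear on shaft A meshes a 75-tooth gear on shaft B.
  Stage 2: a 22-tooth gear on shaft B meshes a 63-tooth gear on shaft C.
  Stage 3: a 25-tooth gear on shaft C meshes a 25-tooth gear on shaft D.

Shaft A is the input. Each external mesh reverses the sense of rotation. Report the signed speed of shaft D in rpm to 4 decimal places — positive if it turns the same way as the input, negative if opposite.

Stage 1 [74T→75T]: ω = 193.0000×74/75 = 190.4267 rpm, dir flips to −; running = −190.4267
Stage 2 [22T→63T]: ω = 190.4267×22/63 = 66.4982 rpm, dir flips to +; running = +66.4982
Stage 3 [25T→25T]: ω = 66.4982×25/25 = 66.4982 rpm, dir flips to −; running = −66.4982

-66.4982 rpm (opposite to input, |ω| = 66.4982 rpm)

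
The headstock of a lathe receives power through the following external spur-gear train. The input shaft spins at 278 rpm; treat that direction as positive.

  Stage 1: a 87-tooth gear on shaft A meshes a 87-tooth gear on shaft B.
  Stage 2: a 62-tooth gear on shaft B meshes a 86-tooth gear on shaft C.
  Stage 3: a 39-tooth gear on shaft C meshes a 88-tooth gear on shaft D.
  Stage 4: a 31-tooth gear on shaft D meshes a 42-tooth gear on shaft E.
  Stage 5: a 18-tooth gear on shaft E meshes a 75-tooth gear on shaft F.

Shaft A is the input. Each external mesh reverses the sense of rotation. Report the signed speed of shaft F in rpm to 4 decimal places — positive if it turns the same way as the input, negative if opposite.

Stage 1 [87T→87T]: ω = 278.0000×87/87 = 278.0000 rpm, dir flips to −; running = −278.0000
Stage 2 [62T→86T]: ω = 278.0000×62/86 = 200.4186 rpm, dir flips to +; running = +200.4186
Stage 3 [39T→88T]: ω = 200.4186×39/88 = 88.8219 rpm, dir flips to −; running = −88.8219
Stage 4 [31T→42T]: ω = 88.8219×31/42 = 65.5590 rpm, dir flips to +; running = +65.5590
Stage 5 [18T→75T]: ω = 65.5590×18/75 = 15.7342 rpm, dir flips to −; running = −15.7342

-15.7342 rpm (opposite to input, |ω| = 15.7342 rpm)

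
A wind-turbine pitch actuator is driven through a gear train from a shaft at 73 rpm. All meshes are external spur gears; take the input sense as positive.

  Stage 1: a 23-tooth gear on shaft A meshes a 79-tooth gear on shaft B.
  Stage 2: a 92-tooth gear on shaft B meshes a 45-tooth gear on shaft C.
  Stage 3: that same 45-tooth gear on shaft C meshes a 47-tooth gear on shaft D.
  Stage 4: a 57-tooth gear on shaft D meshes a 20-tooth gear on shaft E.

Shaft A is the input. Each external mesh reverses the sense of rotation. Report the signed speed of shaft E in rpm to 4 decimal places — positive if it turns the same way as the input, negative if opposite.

+118.5655 rpm (same as input, |ω| = 118.5655 rpm)

Stage 1 [23T→79T]: ω = 73.0000×23/79 = 21.2532 rpm, dir flips to −; running = −21.2532
Stage 2 [92T→45T]: ω = 21.2532×92/45 = 43.4509 rpm, dir flips to +; running = +43.4509
Stage 3 [45T→47T]: ω = 43.4509×45/47 = 41.6019 rpm, dir flips to −; running = −41.6019
Stage 4 [57T→20T]: ω = 41.6019×57/20 = 118.5655 rpm, dir flips to +; running = +118.5655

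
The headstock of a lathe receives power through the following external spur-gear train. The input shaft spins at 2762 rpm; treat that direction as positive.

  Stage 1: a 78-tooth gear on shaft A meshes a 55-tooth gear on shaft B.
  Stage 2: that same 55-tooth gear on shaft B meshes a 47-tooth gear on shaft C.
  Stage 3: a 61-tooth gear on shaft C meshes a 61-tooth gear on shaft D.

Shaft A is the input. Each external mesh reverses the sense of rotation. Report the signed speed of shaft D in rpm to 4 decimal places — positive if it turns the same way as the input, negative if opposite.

-4583.7447 rpm (opposite to input, |ω| = 4583.7447 rpm)

Stage 1 [78T→55T]: ω = 2762.0000×78/55 = 3917.0182 rpm, dir flips to −; running = −3917.0182
Stage 2 [55T→47T]: ω = 3917.0182×55/47 = 4583.7447 rpm, dir flips to +; running = +4583.7447
Stage 3 [61T→61T]: ω = 4583.7447×61/61 = 4583.7447 rpm, dir flips to −; running = −4583.7447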